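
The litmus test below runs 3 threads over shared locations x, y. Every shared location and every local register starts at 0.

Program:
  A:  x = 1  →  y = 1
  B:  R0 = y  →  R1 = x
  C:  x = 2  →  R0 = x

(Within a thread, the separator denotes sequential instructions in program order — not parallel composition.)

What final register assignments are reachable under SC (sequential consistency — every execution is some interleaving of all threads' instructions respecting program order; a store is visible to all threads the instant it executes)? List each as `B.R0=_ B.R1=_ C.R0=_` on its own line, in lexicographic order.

B.R0=0 B.R1=0 C.R0=1
B.R0=0 B.R1=0 C.R0=2
B.R0=0 B.R1=1 C.R0=1
B.R0=0 B.R1=1 C.R0=2
B.R0=0 B.R1=2 C.R0=1
B.R0=0 B.R1=2 C.R0=2
B.R0=1 B.R1=1 C.R0=1
B.R0=1 B.R1=1 C.R0=2
B.R0=1 B.R1=2 C.R0=2

outcome vector order: (B.R0,B.R1,C.R0)
|SC outcomes| = 9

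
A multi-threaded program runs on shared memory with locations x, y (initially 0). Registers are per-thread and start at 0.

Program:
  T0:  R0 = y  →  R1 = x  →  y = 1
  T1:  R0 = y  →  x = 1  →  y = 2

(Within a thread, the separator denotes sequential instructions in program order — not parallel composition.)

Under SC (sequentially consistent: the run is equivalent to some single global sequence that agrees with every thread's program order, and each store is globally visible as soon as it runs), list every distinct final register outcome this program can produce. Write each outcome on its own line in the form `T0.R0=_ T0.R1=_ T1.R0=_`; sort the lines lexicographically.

T0.R0=0 T0.R1=0 T1.R0=0
T0.R0=0 T0.R1=0 T1.R0=1
T0.R0=0 T0.R1=1 T1.R0=0
T0.R0=2 T0.R1=1 T1.R0=0

outcome vector order: (T0.R0,T0.R1,T1.R0)
|SC outcomes| = 4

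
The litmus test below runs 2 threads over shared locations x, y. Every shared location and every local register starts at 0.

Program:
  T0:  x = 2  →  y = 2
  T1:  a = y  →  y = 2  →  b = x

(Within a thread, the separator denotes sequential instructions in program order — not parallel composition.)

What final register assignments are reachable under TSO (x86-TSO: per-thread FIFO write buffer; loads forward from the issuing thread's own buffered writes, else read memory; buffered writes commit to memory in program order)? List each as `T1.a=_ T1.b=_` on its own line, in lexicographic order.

T1.a=0 T1.b=0
T1.a=0 T1.b=2
T1.a=2 T1.b=2

outcome vector order: (T1.a,T1.b)
|TSO outcomes| = 3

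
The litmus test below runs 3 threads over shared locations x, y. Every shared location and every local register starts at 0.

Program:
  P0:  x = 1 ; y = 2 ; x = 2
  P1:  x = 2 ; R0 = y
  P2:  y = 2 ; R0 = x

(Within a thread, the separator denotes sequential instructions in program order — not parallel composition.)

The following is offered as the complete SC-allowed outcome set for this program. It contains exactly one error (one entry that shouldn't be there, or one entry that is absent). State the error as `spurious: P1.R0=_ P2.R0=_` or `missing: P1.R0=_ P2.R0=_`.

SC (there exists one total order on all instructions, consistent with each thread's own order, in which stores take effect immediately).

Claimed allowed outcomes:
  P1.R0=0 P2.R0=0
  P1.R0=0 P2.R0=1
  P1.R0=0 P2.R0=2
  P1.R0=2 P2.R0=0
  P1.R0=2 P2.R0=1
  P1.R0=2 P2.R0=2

spurious: P1.R0=0 P2.R0=0

outcome vector order: (P1.R0,P2.R0)
under SC → <0 1>, <0 2>, <2 0>, <2 1>, <2 2>
claimed∖SC = {<0 0>}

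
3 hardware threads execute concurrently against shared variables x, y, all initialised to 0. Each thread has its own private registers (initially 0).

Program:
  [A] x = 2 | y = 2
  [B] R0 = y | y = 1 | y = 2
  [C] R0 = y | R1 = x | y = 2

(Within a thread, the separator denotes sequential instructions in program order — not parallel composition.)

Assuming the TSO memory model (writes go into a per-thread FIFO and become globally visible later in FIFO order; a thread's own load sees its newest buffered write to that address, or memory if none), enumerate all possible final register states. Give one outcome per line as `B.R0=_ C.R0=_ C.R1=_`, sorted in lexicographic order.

outcome vector order: (B.R0,C.R0,C.R1)
|TSO outcomes| = 10

B.R0=0 C.R0=0 C.R1=0
B.R0=0 C.R0=0 C.R1=2
B.R0=0 C.R0=1 C.R1=0
B.R0=0 C.R0=1 C.R1=2
B.R0=0 C.R0=2 C.R1=0
B.R0=0 C.R0=2 C.R1=2
B.R0=2 C.R0=0 C.R1=0
B.R0=2 C.R0=0 C.R1=2
B.R0=2 C.R0=1 C.R1=2
B.R0=2 C.R0=2 C.R1=2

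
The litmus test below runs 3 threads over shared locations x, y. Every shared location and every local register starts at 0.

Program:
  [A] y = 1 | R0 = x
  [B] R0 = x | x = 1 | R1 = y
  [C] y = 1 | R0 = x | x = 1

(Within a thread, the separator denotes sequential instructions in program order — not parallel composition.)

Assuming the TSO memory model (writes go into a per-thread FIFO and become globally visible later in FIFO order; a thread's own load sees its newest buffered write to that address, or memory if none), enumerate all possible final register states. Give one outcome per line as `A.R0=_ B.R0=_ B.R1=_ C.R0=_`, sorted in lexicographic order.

A.R0=0 B.R0=0 B.R1=0 C.R0=0
A.R0=0 B.R0=0 B.R1=0 C.R0=1
A.R0=0 B.R0=0 B.R1=1 C.R0=0
A.R0=0 B.R0=0 B.R1=1 C.R0=1
A.R0=0 B.R0=1 B.R1=1 C.R0=0
A.R0=1 B.R0=0 B.R1=0 C.R0=0
A.R0=1 B.R0=0 B.R1=0 C.R0=1
A.R0=1 B.R0=0 B.R1=1 C.R0=0
A.R0=1 B.R0=0 B.R1=1 C.R0=1
A.R0=1 B.R0=1 B.R1=1 C.R0=0

outcome vector order: (A.R0,B.R0,B.R1,C.R0)
|TSO outcomes| = 10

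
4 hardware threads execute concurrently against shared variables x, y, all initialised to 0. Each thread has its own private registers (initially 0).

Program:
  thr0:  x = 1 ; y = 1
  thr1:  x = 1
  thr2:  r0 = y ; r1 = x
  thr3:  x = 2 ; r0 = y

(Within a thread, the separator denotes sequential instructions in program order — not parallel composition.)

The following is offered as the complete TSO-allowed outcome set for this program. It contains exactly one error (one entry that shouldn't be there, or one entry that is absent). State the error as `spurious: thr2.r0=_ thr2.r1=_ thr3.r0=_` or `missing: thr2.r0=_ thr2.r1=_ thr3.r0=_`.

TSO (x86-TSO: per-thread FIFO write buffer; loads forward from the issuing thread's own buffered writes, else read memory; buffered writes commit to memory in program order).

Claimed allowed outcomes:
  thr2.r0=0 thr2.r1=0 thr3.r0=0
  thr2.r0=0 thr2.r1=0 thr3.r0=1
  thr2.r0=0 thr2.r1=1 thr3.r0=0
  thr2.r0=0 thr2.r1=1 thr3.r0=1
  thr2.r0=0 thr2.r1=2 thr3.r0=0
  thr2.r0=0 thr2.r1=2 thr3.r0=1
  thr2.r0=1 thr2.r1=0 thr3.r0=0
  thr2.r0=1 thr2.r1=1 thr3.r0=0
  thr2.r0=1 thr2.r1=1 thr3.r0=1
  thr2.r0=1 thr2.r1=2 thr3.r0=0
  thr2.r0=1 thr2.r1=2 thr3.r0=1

outcome vector order: (thr2.r0,thr2.r1,thr3.r0)
TSO: 10 outcomes — {000, 001, 010, 011, 020, 021, 110, 111, 120, 121}
claimed∖TSO = {100}

spurious: thr2.r0=1 thr2.r1=0 thr3.r0=0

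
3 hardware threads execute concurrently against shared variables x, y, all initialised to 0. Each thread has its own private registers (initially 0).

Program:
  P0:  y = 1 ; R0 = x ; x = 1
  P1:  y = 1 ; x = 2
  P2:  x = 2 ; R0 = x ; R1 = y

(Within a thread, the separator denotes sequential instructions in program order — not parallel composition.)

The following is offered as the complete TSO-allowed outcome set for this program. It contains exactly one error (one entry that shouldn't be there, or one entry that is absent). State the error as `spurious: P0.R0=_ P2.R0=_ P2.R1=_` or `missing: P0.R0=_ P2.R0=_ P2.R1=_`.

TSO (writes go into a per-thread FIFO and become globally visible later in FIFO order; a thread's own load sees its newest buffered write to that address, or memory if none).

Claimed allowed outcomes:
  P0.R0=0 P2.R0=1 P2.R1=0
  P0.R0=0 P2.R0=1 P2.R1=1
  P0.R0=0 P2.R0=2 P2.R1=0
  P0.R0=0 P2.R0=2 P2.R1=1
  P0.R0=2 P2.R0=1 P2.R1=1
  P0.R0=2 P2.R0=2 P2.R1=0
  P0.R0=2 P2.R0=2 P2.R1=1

spurious: P0.R0=0 P2.R0=1 P2.R1=0

outcome vector order: (P0.R0,P2.R0,P2.R1)
[TSO] allowed = {0/1/1, 0/2/0, 0/2/1, 2/1/1, 2/2/0, 2/2/1}
claimed∖TSO = {0/1/0}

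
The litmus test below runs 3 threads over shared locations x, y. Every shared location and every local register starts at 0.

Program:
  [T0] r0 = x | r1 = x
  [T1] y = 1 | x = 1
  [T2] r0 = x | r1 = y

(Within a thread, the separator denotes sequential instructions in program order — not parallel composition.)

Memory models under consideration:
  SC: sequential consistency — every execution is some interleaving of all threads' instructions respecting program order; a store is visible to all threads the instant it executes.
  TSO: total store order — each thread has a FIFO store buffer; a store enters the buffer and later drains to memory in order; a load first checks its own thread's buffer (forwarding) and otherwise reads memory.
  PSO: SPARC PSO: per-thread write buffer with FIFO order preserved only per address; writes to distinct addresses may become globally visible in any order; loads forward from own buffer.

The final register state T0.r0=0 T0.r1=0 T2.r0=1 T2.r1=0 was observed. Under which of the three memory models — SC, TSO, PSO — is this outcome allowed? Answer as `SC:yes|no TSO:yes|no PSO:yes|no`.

outcome vector order: (T0.r0,T0.r1,T2.r0,T2.r1)
SC: 9 outcomes — {0000, 0001, 0011, 0100, 0101, 0111, 1100, 1101, 1111}
TSO: 9 outcomes — {0000, 0001, 0011, 0100, 0101, 0111, 1100, 1101, 1111}
PSO: 12 outcomes — {0000, 0001, 0010, 0011, 0100, 0101, 0110, 0111, 1100, 1101, 1110, 1111}
target 0010 ∈ {PSO}

SC:no TSO:no PSO:yes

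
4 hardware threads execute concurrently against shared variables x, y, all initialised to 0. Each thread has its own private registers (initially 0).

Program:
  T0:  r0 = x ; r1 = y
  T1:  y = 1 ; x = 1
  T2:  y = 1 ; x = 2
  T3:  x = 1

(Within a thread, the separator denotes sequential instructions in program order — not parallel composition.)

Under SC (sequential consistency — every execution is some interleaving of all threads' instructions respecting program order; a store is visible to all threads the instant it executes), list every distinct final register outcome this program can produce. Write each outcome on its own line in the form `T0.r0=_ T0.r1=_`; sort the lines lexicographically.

T0.r0=0 T0.r1=0
T0.r0=0 T0.r1=1
T0.r0=1 T0.r1=0
T0.r0=1 T0.r1=1
T0.r0=2 T0.r1=1

outcome vector order: (T0.r0,T0.r1)
|SC outcomes| = 5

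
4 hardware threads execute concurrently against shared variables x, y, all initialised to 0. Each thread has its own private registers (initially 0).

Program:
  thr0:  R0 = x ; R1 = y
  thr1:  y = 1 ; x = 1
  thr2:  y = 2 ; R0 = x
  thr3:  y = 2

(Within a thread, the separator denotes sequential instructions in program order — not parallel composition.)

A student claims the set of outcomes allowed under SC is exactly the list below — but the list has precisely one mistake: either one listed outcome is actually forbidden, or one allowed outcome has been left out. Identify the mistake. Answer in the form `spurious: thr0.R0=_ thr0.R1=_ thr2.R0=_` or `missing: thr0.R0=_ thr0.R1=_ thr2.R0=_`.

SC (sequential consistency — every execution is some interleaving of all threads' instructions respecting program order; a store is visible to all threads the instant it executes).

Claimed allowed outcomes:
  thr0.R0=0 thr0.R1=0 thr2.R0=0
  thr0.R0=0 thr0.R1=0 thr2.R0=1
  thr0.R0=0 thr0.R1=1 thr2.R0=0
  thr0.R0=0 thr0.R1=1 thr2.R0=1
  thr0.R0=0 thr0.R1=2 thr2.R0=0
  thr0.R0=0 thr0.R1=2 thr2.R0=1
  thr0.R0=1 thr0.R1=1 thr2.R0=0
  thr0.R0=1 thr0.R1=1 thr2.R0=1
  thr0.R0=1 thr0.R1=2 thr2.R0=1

outcome vector order: (thr0.R0,thr0.R1,thr2.R0)
SC (10): <0 0 0>; <0 0 1>; <0 1 0>; <0 1 1>; <0 2 0>; <0 2 1>; <1 1 0>; <1 1 1>; <1 2 0>; <1 2 1>
SC∖claimed = {<1 2 0>}

missing: thr0.R0=1 thr0.R1=2 thr2.R0=0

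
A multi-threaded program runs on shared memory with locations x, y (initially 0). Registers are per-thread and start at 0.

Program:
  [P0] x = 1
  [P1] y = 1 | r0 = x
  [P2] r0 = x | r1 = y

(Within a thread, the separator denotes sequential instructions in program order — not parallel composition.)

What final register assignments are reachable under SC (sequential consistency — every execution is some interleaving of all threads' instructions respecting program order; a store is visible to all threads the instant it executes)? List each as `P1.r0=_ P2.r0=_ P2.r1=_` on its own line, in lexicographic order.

outcome vector order: (P1.r0,P2.r0,P2.r1)
|SC outcomes| = 7

P1.r0=0 P2.r0=0 P2.r1=0
P1.r0=0 P2.r0=0 P2.r1=1
P1.r0=0 P2.r0=1 P2.r1=1
P1.r0=1 P2.r0=0 P2.r1=0
P1.r0=1 P2.r0=0 P2.r1=1
P1.r0=1 P2.r0=1 P2.r1=0
P1.r0=1 P2.r0=1 P2.r1=1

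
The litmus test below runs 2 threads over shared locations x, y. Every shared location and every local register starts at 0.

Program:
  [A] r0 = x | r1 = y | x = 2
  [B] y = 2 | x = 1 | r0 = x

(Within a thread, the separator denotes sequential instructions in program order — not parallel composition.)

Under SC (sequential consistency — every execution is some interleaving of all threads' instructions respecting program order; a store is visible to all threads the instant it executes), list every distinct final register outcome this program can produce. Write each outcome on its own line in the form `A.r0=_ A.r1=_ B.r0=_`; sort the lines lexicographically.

A.r0=0 A.r1=0 B.r0=1
A.r0=0 A.r1=0 B.r0=2
A.r0=0 A.r1=2 B.r0=1
A.r0=0 A.r1=2 B.r0=2
A.r0=1 A.r1=2 B.r0=1
A.r0=1 A.r1=2 B.r0=2

outcome vector order: (A.r0,A.r1,B.r0)
|SC outcomes| = 6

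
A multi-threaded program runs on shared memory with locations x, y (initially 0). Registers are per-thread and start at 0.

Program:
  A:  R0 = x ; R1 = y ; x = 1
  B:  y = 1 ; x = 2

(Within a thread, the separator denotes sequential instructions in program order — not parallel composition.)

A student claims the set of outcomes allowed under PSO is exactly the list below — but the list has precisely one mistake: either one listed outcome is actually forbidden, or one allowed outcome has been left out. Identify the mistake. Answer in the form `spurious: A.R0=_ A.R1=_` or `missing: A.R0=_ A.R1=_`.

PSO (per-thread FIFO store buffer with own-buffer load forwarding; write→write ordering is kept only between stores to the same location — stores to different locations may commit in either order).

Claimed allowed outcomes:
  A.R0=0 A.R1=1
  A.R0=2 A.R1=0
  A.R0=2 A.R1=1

outcome vector order: (A.R0,A.R1)
PSO: 4 outcomes — {(0,0); (0,1); (2,0); (2,1)}
PSO∖claimed = {(0,0)}

missing: A.R0=0 A.R1=0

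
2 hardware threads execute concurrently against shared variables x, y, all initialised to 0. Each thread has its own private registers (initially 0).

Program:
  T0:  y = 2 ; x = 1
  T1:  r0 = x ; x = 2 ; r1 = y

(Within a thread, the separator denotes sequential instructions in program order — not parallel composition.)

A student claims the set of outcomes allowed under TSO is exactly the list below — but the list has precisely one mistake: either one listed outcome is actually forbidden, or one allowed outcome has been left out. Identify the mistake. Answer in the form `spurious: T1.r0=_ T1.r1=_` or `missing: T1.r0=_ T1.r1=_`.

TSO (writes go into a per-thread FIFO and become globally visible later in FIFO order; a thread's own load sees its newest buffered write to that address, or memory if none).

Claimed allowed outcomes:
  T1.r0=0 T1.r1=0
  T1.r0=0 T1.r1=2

outcome vector order: (T1.r0,T1.r1)
TSO: 3 outcomes — {<0 0>; <0 2>; <1 2>}
TSO∖claimed = {<1 2>}

missing: T1.r0=1 T1.r1=2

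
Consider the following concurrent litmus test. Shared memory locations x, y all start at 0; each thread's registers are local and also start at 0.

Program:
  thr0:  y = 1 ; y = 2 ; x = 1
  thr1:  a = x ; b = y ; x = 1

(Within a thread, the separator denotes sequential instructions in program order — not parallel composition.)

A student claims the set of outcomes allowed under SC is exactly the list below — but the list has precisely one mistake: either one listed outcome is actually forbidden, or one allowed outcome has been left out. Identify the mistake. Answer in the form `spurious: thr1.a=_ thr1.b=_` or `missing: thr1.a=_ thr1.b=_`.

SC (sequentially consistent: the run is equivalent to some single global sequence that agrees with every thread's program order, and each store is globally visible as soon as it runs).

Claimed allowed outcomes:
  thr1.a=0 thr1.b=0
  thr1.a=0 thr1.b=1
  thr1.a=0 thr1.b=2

outcome vector order: (thr1.a,thr1.b)
under SC → <0 0>; <0 1>; <0 2>; <1 2>
SC∖claimed = {<1 2>}

missing: thr1.a=1 thr1.b=2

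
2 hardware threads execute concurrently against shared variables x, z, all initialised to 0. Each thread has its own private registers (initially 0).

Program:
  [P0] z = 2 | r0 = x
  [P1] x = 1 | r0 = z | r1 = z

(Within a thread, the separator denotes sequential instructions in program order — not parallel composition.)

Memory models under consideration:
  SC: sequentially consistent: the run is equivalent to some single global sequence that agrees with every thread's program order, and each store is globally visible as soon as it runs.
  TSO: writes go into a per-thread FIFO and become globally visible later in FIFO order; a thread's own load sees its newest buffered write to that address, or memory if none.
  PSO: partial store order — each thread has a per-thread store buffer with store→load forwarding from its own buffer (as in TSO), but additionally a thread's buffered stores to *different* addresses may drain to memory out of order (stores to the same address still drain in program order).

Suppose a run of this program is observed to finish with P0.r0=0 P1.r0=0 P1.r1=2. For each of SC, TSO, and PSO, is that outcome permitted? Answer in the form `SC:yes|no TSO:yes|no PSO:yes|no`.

SC:no TSO:yes PSO:yes

outcome vector order: (P0.r0,P1.r0,P1.r1)
SC (4): 022 100 102 122
TSO (6): 000 002 022 100 102 122
PSO (6): 000 002 022 100 102 122
target 002 ∈ {TSO,PSO}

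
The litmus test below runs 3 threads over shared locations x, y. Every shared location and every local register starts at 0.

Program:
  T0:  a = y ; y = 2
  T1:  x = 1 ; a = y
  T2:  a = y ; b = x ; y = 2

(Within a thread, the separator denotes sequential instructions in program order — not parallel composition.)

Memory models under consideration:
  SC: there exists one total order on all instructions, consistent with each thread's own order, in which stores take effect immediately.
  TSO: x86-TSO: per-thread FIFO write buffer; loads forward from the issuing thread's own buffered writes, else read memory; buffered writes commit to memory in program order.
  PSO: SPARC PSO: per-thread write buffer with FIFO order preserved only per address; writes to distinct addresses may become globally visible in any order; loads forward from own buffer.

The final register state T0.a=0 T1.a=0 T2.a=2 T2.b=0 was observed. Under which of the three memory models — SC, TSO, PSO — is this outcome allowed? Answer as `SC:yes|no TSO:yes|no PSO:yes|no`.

outcome vector order: (T0.a,T1.a,T2.a,T2.b)
SC: 11 outcomes — {<0 0 0 0> <0 0 0 1> <0 0 2 1> <0 2 0 0> <0 2 0 1> <0 2 2 0> <0 2 2 1> <2 0 0 0> <2 0 0 1> <2 2 0 0> <2 2 0 1>}
TSO: 12 outcomes — {<0 0 0 0> <0 0 0 1> <0 0 2 0> <0 0 2 1> <0 2 0 0> <0 2 0 1> <0 2 2 0> <0 2 2 1> <2 0 0 0> <2 0 0 1> <2 2 0 0> <2 2 0 1>}
PSO: 12 outcomes — {<0 0 0 0> <0 0 0 1> <0 0 2 0> <0 0 2 1> <0 2 0 0> <0 2 0 1> <0 2 2 0> <0 2 2 1> <2 0 0 0> <2 0 0 1> <2 2 0 0> <2 2 0 1>}
target <0 0 2 0> ∈ {TSO,PSO}

SC:no TSO:yes PSO:yes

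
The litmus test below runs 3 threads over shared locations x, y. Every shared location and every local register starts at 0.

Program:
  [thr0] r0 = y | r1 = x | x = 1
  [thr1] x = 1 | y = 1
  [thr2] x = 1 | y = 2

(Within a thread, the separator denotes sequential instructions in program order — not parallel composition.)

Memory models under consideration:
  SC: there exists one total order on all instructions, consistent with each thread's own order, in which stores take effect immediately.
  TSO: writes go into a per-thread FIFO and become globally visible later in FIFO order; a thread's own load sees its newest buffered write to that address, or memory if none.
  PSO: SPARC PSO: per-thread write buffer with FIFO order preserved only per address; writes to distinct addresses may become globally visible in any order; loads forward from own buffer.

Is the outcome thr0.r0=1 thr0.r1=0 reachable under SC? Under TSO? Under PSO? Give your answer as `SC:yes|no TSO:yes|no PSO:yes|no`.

SC:no TSO:no PSO:yes

outcome vector order: (thr0.r0,thr0.r1)
SC (4): 0/0 0/1 1/1 2/1
TSO (4): 0/0 0/1 1/1 2/1
PSO (6): 0/0 0/1 1/0 1/1 2/0 2/1
target 1/0 ∈ {PSO}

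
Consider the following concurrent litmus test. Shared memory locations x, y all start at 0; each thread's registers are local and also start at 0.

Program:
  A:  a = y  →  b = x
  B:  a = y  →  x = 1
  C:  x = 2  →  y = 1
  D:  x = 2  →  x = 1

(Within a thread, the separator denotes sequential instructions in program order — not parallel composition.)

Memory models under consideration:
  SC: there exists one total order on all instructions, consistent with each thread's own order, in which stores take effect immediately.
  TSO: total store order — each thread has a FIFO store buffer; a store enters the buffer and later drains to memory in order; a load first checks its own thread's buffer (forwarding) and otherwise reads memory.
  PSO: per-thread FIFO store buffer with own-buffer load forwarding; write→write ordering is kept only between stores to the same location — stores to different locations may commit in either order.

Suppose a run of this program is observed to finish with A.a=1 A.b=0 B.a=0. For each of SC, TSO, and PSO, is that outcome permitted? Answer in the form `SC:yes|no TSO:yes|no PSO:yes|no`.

SC:no TSO:no PSO:yes

outcome vector order: (A.a,A.b,B.a)
SC: 10 outcomes — {0/0/0 0/0/1 0/1/0 0/1/1 0/2/0 0/2/1 1/1/0 1/1/1 1/2/0 1/2/1}
TSO: 10 outcomes — {0/0/0 0/0/1 0/1/0 0/1/1 0/2/0 0/2/1 1/1/0 1/1/1 1/2/0 1/2/1}
PSO: 12 outcomes — {0/0/0 0/0/1 0/1/0 0/1/1 0/2/0 0/2/1 1/0/0 1/0/1 1/1/0 1/1/1 1/2/0 1/2/1}
target 1/0/0 ∈ {PSO}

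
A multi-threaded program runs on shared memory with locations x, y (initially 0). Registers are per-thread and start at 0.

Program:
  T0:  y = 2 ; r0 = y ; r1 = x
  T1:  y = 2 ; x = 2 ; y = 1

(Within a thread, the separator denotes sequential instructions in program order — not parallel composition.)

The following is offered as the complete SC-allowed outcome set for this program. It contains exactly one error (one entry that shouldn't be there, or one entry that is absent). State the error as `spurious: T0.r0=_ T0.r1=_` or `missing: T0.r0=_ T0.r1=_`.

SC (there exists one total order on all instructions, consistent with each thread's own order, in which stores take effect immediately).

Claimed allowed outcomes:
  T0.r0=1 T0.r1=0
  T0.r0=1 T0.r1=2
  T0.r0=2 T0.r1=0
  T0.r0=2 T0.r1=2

outcome vector order: (T0.r0,T0.r1)
under SC → 12 20 22
claimed∖SC = {10}

spurious: T0.r0=1 T0.r1=0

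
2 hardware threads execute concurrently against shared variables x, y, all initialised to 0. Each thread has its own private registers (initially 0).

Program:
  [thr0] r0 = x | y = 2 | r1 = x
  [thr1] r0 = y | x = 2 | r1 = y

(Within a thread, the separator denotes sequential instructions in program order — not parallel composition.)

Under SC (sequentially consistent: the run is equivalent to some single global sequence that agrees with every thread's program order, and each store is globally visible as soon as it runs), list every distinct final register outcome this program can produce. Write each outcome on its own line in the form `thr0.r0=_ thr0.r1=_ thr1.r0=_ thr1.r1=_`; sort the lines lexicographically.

outcome vector order: (thr0.r0,thr0.r1,thr1.r0,thr1.r1)
|SC outcomes| = 7

thr0.r0=0 thr0.r1=0 thr1.r0=0 thr1.r1=2
thr0.r0=0 thr0.r1=0 thr1.r0=2 thr1.r1=2
thr0.r0=0 thr0.r1=2 thr1.r0=0 thr1.r1=0
thr0.r0=0 thr0.r1=2 thr1.r0=0 thr1.r1=2
thr0.r0=0 thr0.r1=2 thr1.r0=2 thr1.r1=2
thr0.r0=2 thr0.r1=2 thr1.r0=0 thr1.r1=0
thr0.r0=2 thr0.r1=2 thr1.r0=0 thr1.r1=2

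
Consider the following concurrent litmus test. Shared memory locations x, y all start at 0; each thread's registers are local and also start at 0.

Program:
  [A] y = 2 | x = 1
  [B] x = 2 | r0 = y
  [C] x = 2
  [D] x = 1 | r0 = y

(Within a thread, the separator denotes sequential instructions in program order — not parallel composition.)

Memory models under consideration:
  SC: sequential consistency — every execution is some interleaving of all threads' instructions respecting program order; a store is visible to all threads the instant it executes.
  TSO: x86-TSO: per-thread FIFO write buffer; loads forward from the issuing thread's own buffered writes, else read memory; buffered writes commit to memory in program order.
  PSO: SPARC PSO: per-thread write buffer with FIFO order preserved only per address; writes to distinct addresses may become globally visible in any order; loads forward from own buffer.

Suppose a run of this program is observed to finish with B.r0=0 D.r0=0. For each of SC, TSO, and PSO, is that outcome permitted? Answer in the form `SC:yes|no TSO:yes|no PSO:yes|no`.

outcome vector order: (B.r0,D.r0)
[SC] allowed = {0/0; 0/2; 2/0; 2/2}
[TSO] allowed = {0/0; 0/2; 2/0; 2/2}
[PSO] allowed = {0/0; 0/2; 2/0; 2/2}
target 0/0 ∈ {SC,TSO,PSO}

SC:yes TSO:yes PSO:yes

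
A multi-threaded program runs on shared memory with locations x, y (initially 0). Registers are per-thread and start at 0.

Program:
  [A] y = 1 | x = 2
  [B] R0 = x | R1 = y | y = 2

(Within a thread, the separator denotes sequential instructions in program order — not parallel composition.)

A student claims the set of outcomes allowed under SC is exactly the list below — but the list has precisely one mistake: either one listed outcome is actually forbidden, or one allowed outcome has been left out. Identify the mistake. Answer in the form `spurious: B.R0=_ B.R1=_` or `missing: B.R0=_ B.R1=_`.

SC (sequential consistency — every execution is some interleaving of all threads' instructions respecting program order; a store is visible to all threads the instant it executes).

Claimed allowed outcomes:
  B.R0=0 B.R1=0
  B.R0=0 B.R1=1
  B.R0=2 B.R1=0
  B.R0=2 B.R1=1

spurious: B.R0=2 B.R1=0

outcome vector order: (B.R0,B.R1)
under SC → 0/0, 0/1, 2/1
claimed∖SC = {2/0}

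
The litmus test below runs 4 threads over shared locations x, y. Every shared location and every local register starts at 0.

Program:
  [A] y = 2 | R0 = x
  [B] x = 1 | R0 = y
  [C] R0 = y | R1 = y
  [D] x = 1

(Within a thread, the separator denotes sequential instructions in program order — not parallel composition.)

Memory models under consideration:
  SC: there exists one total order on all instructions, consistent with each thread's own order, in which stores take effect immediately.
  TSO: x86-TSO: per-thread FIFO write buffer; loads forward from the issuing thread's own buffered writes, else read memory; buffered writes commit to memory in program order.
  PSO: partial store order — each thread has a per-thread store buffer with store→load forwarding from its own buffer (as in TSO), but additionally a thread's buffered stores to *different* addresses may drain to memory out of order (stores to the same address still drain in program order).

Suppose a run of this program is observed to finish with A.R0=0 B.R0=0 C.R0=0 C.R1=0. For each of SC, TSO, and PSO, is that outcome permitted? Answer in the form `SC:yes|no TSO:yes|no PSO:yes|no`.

outcome vector order: (A.R0,B.R0,C.R0,C.R1)
[SC] allowed = {0/2/0/0; 0/2/0/2; 0/2/2/2; 1/0/0/0; 1/0/0/2; 1/0/2/2; 1/2/0/0; 1/2/0/2; 1/2/2/2}
[TSO] allowed = {0/0/0/0; 0/0/0/2; 0/0/2/2; 0/2/0/0; 0/2/0/2; 0/2/2/2; 1/0/0/0; 1/0/0/2; 1/0/2/2; 1/2/0/0; 1/2/0/2; 1/2/2/2}
[PSO] allowed = {0/0/0/0; 0/0/0/2; 0/0/2/2; 0/2/0/0; 0/2/0/2; 0/2/2/2; 1/0/0/0; 1/0/0/2; 1/0/2/2; 1/2/0/0; 1/2/0/2; 1/2/2/2}
target 0/0/0/0 ∈ {TSO,PSO}

SC:no TSO:yes PSO:yes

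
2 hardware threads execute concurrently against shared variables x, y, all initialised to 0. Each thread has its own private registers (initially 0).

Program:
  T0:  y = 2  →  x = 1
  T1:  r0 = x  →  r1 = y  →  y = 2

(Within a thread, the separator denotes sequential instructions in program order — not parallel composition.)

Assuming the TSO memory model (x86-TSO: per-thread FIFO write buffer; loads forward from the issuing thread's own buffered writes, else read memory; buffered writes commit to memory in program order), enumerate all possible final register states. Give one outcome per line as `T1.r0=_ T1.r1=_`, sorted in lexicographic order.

T1.r0=0 T1.r1=0
T1.r0=0 T1.r1=2
T1.r0=1 T1.r1=2

outcome vector order: (T1.r0,T1.r1)
|TSO outcomes| = 3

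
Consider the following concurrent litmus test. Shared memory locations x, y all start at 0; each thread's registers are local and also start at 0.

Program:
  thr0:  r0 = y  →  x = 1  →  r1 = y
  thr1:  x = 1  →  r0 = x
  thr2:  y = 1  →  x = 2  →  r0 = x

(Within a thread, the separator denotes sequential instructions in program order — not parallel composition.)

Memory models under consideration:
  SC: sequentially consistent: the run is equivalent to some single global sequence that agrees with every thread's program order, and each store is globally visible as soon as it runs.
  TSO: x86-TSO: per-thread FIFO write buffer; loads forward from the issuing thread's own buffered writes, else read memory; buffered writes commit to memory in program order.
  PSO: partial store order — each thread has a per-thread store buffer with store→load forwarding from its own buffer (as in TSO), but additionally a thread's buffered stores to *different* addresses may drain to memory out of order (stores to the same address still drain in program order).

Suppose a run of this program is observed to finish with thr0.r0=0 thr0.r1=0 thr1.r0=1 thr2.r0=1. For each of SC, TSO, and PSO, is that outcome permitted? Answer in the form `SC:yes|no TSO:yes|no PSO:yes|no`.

SC:yes TSO:yes PSO:yes

outcome vector order: (thr0.r0,thr0.r1,thr1.r0,thr2.r0)
under SC → (0,0,1,1); (0,0,1,2); (0,0,2,2); (0,1,1,1); (0,1,1,2); (0,1,2,1); (0,1,2,2); (1,1,1,1); (1,1,1,2); (1,1,2,1); (1,1,2,2)
under TSO → (0,0,1,1); (0,0,1,2); (0,0,2,1); (0,0,2,2); (0,1,1,1); (0,1,1,2); (0,1,2,1); (0,1,2,2); (1,1,1,1); (1,1,1,2); (1,1,2,1); (1,1,2,2)
under PSO → (0,0,1,1); (0,0,1,2); (0,0,2,1); (0,0,2,2); (0,1,1,1); (0,1,1,2); (0,1,2,1); (0,1,2,2); (1,1,1,1); (1,1,1,2); (1,1,2,1); (1,1,2,2)
target (0,0,1,1) ∈ {SC,TSO,PSO}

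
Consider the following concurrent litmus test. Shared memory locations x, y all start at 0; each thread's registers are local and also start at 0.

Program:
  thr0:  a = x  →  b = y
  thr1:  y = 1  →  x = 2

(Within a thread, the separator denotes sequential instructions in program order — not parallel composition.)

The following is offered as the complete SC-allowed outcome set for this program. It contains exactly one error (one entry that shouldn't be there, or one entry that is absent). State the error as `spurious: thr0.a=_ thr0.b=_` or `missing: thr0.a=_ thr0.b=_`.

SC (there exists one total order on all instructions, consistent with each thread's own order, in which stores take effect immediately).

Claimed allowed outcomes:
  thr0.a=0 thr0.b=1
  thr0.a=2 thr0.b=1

missing: thr0.a=0 thr0.b=0

outcome vector order: (thr0.a,thr0.b)
under SC → 00 01 21
SC∖claimed = {00}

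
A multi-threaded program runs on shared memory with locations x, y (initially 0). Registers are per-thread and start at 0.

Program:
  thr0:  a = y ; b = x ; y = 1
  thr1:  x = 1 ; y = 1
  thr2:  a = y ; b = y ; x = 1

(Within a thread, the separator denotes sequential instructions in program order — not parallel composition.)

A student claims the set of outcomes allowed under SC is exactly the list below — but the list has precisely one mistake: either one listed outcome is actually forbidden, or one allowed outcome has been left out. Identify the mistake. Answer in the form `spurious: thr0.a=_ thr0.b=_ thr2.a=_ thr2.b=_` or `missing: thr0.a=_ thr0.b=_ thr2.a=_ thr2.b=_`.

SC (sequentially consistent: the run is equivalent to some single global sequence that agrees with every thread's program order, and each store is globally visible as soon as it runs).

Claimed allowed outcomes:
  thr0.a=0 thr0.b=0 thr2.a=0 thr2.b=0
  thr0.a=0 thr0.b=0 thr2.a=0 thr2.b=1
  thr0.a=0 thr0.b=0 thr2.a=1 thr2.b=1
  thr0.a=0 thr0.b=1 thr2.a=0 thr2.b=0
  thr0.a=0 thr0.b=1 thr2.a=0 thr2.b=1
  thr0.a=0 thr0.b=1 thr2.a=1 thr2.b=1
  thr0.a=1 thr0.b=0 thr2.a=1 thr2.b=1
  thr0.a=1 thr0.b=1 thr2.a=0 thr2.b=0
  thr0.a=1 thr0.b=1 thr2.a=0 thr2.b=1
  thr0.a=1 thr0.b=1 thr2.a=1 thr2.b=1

spurious: thr0.a=1 thr0.b=0 thr2.a=1 thr2.b=1

outcome vector order: (thr0.a,thr0.b,thr2.a,thr2.b)
[SC] allowed = {(0,0,0,0); (0,0,0,1); (0,0,1,1); (0,1,0,0); (0,1,0,1); (0,1,1,1); (1,1,0,0); (1,1,0,1); (1,1,1,1)}
claimed∖SC = {(1,0,1,1)}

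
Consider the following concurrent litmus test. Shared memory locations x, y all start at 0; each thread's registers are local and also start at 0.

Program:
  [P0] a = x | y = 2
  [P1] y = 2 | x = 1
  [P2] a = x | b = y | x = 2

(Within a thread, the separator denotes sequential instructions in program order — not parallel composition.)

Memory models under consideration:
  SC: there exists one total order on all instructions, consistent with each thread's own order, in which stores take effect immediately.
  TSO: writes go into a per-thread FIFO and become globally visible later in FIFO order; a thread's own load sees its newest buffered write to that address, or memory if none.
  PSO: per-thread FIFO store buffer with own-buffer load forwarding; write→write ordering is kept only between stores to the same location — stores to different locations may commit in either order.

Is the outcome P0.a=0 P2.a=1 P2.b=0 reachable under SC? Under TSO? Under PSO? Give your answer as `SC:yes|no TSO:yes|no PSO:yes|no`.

outcome vector order: (P0.a,P2.a,P2.b)
[SC] allowed = {000; 002; 012; 100; 102; 112; 200; 202; 212}
[TSO] allowed = {000; 002; 012; 100; 102; 112; 200; 202; 212}
[PSO] allowed = {000; 002; 010; 012; 100; 102; 110; 112; 200; 202; 210; 212}
target 010 ∈ {PSO}

SC:no TSO:no PSO:yes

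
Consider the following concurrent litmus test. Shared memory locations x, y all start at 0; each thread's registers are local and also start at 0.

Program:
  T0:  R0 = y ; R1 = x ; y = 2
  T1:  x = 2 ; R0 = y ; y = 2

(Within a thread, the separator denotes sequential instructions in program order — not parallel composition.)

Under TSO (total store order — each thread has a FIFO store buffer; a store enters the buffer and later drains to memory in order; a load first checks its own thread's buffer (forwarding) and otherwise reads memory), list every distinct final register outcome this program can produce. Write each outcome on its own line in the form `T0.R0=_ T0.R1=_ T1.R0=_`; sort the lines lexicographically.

outcome vector order: (T0.R0,T0.R1,T1.R0)
|TSO outcomes| = 5

T0.R0=0 T0.R1=0 T1.R0=0
T0.R0=0 T0.R1=0 T1.R0=2
T0.R0=0 T0.R1=2 T1.R0=0
T0.R0=0 T0.R1=2 T1.R0=2
T0.R0=2 T0.R1=2 T1.R0=0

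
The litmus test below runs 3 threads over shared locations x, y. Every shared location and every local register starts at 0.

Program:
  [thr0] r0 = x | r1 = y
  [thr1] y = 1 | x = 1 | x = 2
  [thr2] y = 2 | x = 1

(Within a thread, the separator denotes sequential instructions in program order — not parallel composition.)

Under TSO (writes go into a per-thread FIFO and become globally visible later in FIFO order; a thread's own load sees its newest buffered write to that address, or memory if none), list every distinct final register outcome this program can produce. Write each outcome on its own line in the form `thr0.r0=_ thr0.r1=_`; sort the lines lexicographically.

thr0.r0=0 thr0.r1=0
thr0.r0=0 thr0.r1=1
thr0.r0=0 thr0.r1=2
thr0.r0=1 thr0.r1=1
thr0.r0=1 thr0.r1=2
thr0.r0=2 thr0.r1=1
thr0.r0=2 thr0.r1=2

outcome vector order: (thr0.r0,thr0.r1)
|TSO outcomes| = 7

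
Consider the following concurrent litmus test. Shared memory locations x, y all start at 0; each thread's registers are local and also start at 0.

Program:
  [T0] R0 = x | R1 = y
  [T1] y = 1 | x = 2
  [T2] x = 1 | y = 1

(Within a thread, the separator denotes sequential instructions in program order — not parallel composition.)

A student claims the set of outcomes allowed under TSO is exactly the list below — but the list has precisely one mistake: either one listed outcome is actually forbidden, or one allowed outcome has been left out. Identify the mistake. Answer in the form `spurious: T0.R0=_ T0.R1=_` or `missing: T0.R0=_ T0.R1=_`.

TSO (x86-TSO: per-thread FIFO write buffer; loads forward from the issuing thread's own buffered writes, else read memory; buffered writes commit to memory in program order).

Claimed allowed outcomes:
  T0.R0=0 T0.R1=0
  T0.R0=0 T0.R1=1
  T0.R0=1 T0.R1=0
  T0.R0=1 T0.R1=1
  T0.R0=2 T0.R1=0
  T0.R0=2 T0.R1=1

outcome vector order: (T0.R0,T0.R1)
TSO: 5 outcomes — {(0,0); (0,1); (1,0); (1,1); (2,1)}
claimed∖TSO = {(2,0)}

spurious: T0.R0=2 T0.R1=0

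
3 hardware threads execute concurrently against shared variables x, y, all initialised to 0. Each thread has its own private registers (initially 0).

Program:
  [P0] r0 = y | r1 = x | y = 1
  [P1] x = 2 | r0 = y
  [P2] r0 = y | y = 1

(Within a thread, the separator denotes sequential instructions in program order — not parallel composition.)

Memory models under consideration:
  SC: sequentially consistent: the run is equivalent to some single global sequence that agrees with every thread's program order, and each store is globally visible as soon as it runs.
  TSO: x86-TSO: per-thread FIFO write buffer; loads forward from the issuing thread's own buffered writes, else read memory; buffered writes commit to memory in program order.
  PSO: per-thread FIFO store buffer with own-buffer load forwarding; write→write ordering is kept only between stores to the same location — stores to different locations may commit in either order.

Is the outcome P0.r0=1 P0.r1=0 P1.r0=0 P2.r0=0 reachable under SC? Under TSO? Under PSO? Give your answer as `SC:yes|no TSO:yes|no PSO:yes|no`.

outcome vector order: (P0.r0,P0.r1,P1.r0,P2.r0)
under SC → 0000, 0001, 0010, 0011, 0200, 0201, 0210, 0211, 1010, 1200, 1210
under TSO → 0000, 0001, 0010, 0011, 0200, 0201, 0210, 0211, 1000, 1010, 1200, 1210
under PSO → 0000, 0001, 0010, 0011, 0200, 0201, 0210, 0211, 1000, 1010, 1200, 1210
target 1000 ∈ {TSO,PSO}

SC:no TSO:yes PSO:yes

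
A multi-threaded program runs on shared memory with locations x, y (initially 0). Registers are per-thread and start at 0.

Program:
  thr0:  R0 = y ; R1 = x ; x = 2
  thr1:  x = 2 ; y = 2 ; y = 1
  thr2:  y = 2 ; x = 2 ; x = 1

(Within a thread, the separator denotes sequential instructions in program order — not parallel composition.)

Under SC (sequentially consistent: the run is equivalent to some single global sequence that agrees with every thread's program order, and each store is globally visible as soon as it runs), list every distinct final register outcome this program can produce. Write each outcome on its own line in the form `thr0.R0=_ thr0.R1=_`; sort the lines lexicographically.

outcome vector order: (thr0.R0,thr0.R1)
|SC outcomes| = 8

thr0.R0=0 thr0.R1=0
thr0.R0=0 thr0.R1=1
thr0.R0=0 thr0.R1=2
thr0.R0=1 thr0.R1=1
thr0.R0=1 thr0.R1=2
thr0.R0=2 thr0.R1=0
thr0.R0=2 thr0.R1=1
thr0.R0=2 thr0.R1=2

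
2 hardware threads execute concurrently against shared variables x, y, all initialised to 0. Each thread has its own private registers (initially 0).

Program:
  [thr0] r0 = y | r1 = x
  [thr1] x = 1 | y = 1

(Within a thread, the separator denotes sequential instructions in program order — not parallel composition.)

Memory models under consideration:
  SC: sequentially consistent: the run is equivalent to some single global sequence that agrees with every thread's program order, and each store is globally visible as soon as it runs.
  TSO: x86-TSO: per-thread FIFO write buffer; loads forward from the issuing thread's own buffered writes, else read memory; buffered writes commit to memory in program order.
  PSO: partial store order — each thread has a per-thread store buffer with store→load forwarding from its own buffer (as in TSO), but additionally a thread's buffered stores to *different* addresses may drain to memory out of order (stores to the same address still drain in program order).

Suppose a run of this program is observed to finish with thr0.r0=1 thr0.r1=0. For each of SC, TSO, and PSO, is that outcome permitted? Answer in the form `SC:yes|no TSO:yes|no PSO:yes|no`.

outcome vector order: (thr0.r0,thr0.r1)
under SC → 0/0; 0/1; 1/1
under TSO → 0/0; 0/1; 1/1
under PSO → 0/0; 0/1; 1/0; 1/1
target 1/0 ∈ {PSO}

SC:no TSO:no PSO:yes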